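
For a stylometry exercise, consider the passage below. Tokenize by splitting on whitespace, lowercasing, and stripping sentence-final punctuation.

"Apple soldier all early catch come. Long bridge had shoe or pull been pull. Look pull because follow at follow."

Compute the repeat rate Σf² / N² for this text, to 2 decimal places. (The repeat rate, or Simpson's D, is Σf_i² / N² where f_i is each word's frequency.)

0.07

Frequencies: pull:3, follow:2, apple:1, soldier:1, all:1, early:1, catch:1, come:1, long:1, bridge:1, had:1, shoe:1, or:1, been:1, look:1, because:1, at:1
Σf² = 28; N² = 400
Repeat rate = 28 / 400 = 0.07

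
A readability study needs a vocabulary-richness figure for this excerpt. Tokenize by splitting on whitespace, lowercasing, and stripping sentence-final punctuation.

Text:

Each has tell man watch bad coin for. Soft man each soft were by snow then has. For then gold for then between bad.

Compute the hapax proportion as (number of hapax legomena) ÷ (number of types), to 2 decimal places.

Frequencies: for:3, then:3, each:2, has:2, man:2, bad:2, soft:2, tell:1, watch:1, coin:1, were:1, by:1, snow:1, gold:1, between:1
Hapax count = 8; type count = 15.
Ratio = 8 / 15 = 0.53

0.53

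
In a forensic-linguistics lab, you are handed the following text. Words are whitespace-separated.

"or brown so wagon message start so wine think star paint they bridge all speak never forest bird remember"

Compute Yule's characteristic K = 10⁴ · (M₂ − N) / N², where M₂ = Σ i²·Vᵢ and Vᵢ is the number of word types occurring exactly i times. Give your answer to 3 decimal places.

Frequencies: so:2, or:1, brown:1, wagon:1, message:1, start:1, wine:1, think:1, star:1, paint:1, they:1, bridge:1, all:1, speak:1, never:1, forest:1, bird:1, remember:1
N = 19. Frequency spectrum: V_1=17, V_2=1
M₂ = 1²·17 + 2²·1 = 21
K = 10000 × (21 − 19) / 19² = 55.402

55.402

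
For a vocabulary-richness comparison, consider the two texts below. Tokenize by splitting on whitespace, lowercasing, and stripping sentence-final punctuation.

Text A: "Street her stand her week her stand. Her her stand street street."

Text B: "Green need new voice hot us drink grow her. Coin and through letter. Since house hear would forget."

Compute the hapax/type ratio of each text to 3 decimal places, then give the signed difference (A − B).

A: hapax=1, V=4, ratio=0.250
B: hapax=18, V=18, ratio=1.000
Difference = 0.250 − 1.000 = -0.750

-0.750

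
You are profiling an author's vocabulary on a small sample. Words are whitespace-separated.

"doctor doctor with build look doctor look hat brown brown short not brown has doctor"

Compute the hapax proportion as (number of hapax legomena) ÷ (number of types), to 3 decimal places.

0.667

Frequencies: doctor:4, brown:3, look:2, with:1, build:1, hat:1, short:1, not:1, has:1
Hapax count = 6; type count = 9.
Ratio = 6 / 9 = 0.667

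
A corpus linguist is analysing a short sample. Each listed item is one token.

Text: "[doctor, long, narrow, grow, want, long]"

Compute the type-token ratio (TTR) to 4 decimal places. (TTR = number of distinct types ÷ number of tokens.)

N = 6 tokens, V = 5 types.
TTR = V / N = 5 / 6 = 0.8333

0.8333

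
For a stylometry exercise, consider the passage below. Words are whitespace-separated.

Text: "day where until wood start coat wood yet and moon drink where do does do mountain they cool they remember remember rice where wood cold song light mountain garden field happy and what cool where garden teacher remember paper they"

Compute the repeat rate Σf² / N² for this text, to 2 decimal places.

Frequencies: where:4, wood:3, they:3, remember:3, and:2, do:2, mountain:2, cool:2, garden:2, day:1, until:1, start:1, coat:1, yet:1, moon:1, drink:1, does:1, rice:1, cold:1, song:1, … (6 more, each freq 1)
Σf² = 80; N² = 1600
Repeat rate = 80 / 1600 = 0.05

0.05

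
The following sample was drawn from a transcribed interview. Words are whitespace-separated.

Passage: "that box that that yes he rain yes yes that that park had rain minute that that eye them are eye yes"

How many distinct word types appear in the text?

11

Distinct types: {are, box, eye, had, he, minute, park, rain, that, them, yes}
V = 11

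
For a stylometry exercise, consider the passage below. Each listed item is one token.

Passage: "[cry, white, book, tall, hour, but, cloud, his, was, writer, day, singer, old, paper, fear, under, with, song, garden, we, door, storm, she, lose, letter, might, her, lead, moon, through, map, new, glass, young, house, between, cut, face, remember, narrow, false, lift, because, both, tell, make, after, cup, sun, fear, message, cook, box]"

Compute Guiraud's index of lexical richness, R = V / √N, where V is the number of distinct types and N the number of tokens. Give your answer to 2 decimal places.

7.14

N = 53, V = 52.
√N = 7.280110
R = 52 / 7.280110 = 7.14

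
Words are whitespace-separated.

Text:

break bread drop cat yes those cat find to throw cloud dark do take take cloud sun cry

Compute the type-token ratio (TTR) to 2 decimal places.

0.83

N = 18 tokens, V = 15 types.
TTR = V / N = 15 / 18 = 0.83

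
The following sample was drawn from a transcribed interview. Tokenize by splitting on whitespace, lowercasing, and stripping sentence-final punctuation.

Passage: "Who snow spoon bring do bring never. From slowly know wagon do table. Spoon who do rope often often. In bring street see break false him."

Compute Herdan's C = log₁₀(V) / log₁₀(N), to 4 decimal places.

N = 26, V = 19.
log₁₀(V) = 1.278754, log₁₀(N) = 1.414973
C = 1.278754 / 1.414973 = 0.9037

0.9037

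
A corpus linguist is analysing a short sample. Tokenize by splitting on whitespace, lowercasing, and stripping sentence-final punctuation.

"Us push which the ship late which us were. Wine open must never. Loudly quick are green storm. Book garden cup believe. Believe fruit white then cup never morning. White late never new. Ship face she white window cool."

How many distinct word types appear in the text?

29

Distinct types: {are, believe, book, cool, cup, face, fruit, garden, green, late, loudly, morning, must, never, new, open, push, quick, she, ship, storm, the, then, us, were, which, white, window, wine}
V = 29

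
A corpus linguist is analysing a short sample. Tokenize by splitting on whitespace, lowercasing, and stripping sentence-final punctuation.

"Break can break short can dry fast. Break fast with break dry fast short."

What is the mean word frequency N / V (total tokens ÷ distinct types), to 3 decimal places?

2.333

N = 14 tokens, V = 6 types.
Mean frequency = N / V = 14 / 6 = 2.333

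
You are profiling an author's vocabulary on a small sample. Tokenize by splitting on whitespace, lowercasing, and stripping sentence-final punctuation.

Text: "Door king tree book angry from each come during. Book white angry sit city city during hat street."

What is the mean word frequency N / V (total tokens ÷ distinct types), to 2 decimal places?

N = 18 tokens, V = 14 types.
Mean frequency = N / V = 18 / 14 = 1.29

1.29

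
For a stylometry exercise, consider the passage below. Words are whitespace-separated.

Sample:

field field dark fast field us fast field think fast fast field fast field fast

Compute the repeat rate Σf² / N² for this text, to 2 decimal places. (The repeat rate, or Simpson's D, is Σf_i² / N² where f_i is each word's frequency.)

Frequencies: field:6, fast:6, dark:1, us:1, think:1
Σf² = 75; N² = 225
Repeat rate = 75 / 225 = 0.33

0.33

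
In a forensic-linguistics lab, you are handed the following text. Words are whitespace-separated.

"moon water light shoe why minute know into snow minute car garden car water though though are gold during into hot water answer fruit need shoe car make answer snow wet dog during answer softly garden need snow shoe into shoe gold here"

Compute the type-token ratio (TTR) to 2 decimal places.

N = 43 tokens, V = 24 types.
TTR = V / N = 24 / 43 = 0.56

0.56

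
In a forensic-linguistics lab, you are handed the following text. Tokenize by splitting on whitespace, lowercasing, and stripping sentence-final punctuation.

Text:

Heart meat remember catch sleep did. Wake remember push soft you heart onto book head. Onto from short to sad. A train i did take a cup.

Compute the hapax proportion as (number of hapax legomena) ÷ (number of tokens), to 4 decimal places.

0.6296

Frequencies: heart:2, remember:2, did:2, onto:2, a:2, meat:1, catch:1, sleep:1, wake:1, push:1, soft:1, you:1, book:1, head:1, from:1, short:1, to:1, sad:1, train:1, i:1, … (2 more, each freq 1)
Hapax count = 17; token count = 27.
Ratio = 17 / 27 = 0.6296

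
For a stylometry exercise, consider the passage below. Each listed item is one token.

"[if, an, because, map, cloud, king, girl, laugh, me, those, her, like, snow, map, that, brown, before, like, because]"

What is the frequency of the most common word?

2

Frequencies: because:2, map:2, like:2, if:1, an:1, cloud:1, king:1, girl:1, laugh:1, me:1, those:1, her:1, snow:1, that:1, brown:1, before:1
Most common: 'because' with frequency 2.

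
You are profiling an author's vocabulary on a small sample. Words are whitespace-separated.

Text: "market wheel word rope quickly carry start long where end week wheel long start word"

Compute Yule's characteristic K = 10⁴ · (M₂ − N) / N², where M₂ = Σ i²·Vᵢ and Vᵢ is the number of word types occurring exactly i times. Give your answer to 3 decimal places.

355.556

Frequencies: wheel:2, word:2, start:2, long:2, market:1, rope:1, quickly:1, carry:1, where:1, end:1, week:1
N = 15. Frequency spectrum: V_1=7, V_2=4
M₂ = 1²·7 + 2²·4 = 23
K = 10000 × (23 − 15) / 15² = 355.556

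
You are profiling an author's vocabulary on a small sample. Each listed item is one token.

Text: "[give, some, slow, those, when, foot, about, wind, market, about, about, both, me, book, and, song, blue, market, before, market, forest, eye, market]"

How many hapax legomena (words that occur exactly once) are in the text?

16

Frequencies: market:4, about:3, give:1, some:1, slow:1, those:1, when:1, foot:1, wind:1, both:1, me:1, book:1, and:1, song:1, blue:1, before:1, forest:1, eye:1
Hapax (freq=1): and, before, blue, book, both, eye, foot, forest, give, me, slow, some, song, those, when, wind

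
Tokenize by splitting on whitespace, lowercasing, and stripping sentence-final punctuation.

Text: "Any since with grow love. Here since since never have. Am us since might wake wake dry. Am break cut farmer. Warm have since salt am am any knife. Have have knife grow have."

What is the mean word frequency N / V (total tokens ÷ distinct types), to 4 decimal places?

1.7895

N = 34 tokens, V = 19 types.
Mean frequency = N / V = 34 / 19 = 1.7895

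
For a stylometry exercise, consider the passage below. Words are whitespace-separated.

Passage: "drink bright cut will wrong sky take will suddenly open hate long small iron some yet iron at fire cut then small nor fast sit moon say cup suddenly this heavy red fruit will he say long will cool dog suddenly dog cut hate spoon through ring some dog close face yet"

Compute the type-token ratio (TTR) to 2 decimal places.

0.69

N = 52 tokens, V = 36 types.
TTR = V / N = 36 / 52 = 0.69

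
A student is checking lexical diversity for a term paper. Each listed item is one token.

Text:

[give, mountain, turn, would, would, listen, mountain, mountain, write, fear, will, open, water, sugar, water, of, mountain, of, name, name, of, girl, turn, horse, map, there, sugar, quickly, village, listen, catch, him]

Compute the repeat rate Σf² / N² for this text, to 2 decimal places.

Frequencies: mountain:4, of:3, turn:2, would:2, listen:2, water:2, sugar:2, name:2, give:1, write:1, fear:1, will:1, open:1, girl:1, horse:1, map:1, there:1, quickly:1, village:1, catch:1, … (1 more, each freq 1)
Σf² = 62; N² = 1024
Repeat rate = 62 / 1024 = 0.06

0.06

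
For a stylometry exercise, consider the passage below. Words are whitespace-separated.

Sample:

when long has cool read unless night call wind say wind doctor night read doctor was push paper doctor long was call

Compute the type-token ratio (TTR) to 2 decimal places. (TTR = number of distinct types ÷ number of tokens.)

N = 22 tokens, V = 14 types.
TTR = V / N = 14 / 22 = 0.64

0.64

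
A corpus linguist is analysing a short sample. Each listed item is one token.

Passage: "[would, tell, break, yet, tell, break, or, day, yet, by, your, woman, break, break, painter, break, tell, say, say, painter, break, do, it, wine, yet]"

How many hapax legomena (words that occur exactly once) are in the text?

9

Frequencies: break:6, tell:3, yet:3, painter:2, say:2, would:1, or:1, day:1, by:1, your:1, woman:1, do:1, it:1, wine:1
Hapax (freq=1): by, day, do, it, or, wine, woman, would, your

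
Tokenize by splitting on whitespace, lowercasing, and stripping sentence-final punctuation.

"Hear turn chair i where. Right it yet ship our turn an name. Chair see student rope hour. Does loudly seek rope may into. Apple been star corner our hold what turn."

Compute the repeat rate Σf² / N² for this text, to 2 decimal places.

Frequencies: turn:3, chair:2, our:2, rope:2, hear:1, i:1, where:1, right:1, it:1, yet:1, ship:1, an:1, name:1, see:1, student:1, hour:1, does:1, loudly:1, seek:1, may:1, … (7 more, each freq 1)
Σf² = 44; N² = 1024
Repeat rate = 44 / 1024 = 0.04

0.04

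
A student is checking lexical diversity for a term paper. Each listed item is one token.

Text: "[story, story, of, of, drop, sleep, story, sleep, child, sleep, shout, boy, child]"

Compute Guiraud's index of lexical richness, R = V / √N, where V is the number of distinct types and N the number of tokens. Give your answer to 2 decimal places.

N = 13, V = 7.
√N = 3.605551
R = 7 / 3.605551 = 1.94

1.94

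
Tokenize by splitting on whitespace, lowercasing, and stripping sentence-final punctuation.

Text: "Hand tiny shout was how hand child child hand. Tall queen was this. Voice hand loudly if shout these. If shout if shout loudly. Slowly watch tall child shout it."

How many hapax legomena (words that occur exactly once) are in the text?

Frequencies: shout:5, hand:4, child:3, if:3, was:2, tall:2, loudly:2, tiny:1, how:1, queen:1, this:1, voice:1, these:1, slowly:1, watch:1, it:1
Hapax (freq=1): how, it, queen, slowly, these, this, tiny, voice, watch

9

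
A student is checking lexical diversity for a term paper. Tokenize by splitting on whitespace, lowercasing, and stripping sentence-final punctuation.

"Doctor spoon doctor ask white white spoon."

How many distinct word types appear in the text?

Distinct types: {ask, doctor, spoon, white}
V = 4

4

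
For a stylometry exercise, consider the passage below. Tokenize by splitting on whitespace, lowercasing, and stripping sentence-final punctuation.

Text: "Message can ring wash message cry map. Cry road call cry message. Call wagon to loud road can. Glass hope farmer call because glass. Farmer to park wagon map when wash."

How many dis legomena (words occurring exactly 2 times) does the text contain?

Frequencies: message:3, cry:3, call:3, can:2, wash:2, map:2, road:2, wagon:2, to:2, glass:2, farmer:2, ring:1, loud:1, hope:1, because:1, park:1, when:1
Words with frequency 2: can, farmer, glass, map, road, to, wagon, wash

8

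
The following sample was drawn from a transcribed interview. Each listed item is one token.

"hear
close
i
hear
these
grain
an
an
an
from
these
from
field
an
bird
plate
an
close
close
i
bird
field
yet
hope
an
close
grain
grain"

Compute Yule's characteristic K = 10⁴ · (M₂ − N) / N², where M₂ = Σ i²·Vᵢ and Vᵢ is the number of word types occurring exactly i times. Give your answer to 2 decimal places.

Frequencies: an:6, close:4, grain:3, hear:2, i:2, these:2, from:2, field:2, bird:2, plate:1, yet:1, hope:1
N = 28. Frequency spectrum: V_1=3, V_2=6, V_3=1, V_4=1, V_6=1
M₂ = 1²·3 + 2²·6 + 3²·1 + 4²·1 + 6²·1 = 88
K = 10000 × (88 − 28) / 28² = 765.31

765.31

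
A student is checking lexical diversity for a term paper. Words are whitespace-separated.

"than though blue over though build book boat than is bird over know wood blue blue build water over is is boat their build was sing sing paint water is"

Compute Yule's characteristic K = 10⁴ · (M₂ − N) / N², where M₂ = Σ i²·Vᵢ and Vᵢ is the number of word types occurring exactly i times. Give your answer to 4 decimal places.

444.4444

Frequencies: is:4, blue:3, over:3, build:3, than:2, though:2, boat:2, water:2, sing:2, book:1, bird:1, know:1, wood:1, their:1, was:1, paint:1
N = 30. Frequency spectrum: V_1=7, V_2=5, V_3=3, V_4=1
M₂ = 1²·7 + 2²·5 + 3²·3 + 4²·1 = 70
K = 10000 × (70 − 30) / 30² = 444.4444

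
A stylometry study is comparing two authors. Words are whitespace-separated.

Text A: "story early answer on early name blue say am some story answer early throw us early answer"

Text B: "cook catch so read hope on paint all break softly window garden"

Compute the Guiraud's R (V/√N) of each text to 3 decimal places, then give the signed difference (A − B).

-0.796

A: V=11, N=17, R=2.668
B: V=12, N=12, R=3.464
Difference = 2.668 − 3.464 = -0.796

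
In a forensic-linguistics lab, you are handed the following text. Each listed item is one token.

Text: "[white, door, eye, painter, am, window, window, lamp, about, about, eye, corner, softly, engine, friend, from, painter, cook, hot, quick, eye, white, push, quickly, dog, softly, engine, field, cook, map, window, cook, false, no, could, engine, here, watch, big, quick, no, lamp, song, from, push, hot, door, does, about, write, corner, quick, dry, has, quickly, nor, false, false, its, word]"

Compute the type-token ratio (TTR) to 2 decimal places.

0.58

N = 60 tokens, V = 35 types.
TTR = V / N = 35 / 60 = 0.58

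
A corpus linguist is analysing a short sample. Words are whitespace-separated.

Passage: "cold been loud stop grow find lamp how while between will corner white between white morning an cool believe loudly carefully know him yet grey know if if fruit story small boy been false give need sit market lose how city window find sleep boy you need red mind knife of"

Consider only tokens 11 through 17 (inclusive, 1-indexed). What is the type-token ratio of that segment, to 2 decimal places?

0.86

Segment tokens 11–17: will, corner, white, between, white, morning, an
Segment N = 7, segment V = 6.
TTR = 6 / 7 = 0.86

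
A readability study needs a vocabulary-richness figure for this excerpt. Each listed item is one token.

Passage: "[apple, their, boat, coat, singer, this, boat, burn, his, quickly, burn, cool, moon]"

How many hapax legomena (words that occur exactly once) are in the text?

Frequencies: boat:2, burn:2, apple:1, their:1, coat:1, singer:1, this:1, his:1, quickly:1, cool:1, moon:1
Hapax (freq=1): apple, coat, cool, his, moon, quickly, singer, their, this

9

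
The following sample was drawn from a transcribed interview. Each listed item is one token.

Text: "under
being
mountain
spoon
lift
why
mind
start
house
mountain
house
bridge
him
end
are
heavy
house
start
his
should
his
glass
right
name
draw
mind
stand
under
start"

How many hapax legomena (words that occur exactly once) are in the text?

Frequencies: start:3, house:3, under:2, mountain:2, mind:2, his:2, being:1, spoon:1, lift:1, why:1, bridge:1, him:1, end:1, are:1, heavy:1, should:1, glass:1, right:1, name:1, draw:1, … (1 more, each freq 1)
Hapax (freq=1): are, being, bridge, draw, end, glass, heavy, him, lift, name, right, should, spoon, stand, why

15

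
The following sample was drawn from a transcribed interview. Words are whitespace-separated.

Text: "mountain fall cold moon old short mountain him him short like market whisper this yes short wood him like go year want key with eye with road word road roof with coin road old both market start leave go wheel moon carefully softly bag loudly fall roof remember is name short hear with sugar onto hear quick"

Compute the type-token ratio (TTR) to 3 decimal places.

0.667

N = 57 tokens, V = 38 types.
TTR = V / N = 38 / 57 = 0.667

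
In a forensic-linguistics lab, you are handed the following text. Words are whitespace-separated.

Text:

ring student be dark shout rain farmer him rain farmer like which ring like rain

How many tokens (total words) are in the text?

Tokens: ring, student, be, dark, shout, rain, farmer, him, rain, farmer, like, which, ring, like, rain
N = 15

15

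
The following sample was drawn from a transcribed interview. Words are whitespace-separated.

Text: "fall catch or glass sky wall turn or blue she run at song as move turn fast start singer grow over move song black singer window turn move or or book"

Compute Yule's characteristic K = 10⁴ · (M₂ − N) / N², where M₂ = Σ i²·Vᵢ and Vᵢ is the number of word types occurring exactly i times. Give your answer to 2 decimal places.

291.36

Frequencies: or:4, turn:3, move:3, song:2, singer:2, fall:1, catch:1, glass:1, sky:1, wall:1, blue:1, she:1, run:1, at:1, as:1, fast:1, start:1, grow:1, over:1, black:1, … (2 more, each freq 1)
N = 31. Frequency spectrum: V_1=17, V_2=2, V_3=2, V_4=1
M₂ = 1²·17 + 2²·2 + 3²·2 + 4²·1 = 59
K = 10000 × (59 − 31) / 31² = 291.36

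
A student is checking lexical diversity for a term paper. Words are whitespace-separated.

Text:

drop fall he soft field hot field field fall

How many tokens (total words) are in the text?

9

Tokens: drop, fall, he, soft, field, hot, field, field, fall
N = 9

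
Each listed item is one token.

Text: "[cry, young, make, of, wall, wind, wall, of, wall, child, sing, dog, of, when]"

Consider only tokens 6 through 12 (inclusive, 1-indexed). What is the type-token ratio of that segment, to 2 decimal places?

0.86

Segment tokens 6–12: wind, wall, of, wall, child, sing, dog
Segment N = 7, segment V = 6.
TTR = 6 / 7 = 0.86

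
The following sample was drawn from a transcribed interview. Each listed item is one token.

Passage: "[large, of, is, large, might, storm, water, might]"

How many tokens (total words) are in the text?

Tokens: large, of, is, large, might, storm, water, might
N = 8

8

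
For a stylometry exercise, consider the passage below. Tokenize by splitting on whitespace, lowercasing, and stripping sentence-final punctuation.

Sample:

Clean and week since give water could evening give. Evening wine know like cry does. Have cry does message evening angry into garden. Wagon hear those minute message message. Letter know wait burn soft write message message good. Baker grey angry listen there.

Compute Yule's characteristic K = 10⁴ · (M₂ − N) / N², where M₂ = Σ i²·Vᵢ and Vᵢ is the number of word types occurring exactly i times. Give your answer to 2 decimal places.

194.70

Frequencies: message:5, evening:3, give:2, know:2, cry:2, does:2, angry:2, clean:1, and:1, week:1, since:1, water:1, could:1, wine:1, like:1, have:1, into:1, garden:1, wagon:1, hear:1, … (12 more, each freq 1)
N = 43. Frequency spectrum: V_1=25, V_2=5, V_3=1, V_5=1
M₂ = 1²·25 + 2²·5 + 3²·1 + 5²·1 = 79
K = 10000 × (79 − 43) / 43² = 194.70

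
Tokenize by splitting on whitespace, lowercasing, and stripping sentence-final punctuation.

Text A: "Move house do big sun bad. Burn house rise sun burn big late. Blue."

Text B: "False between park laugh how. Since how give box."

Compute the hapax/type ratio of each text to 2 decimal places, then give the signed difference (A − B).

-0.28

A: hapax=6, V=10, ratio=0.60
B: hapax=7, V=8, ratio=0.88
Difference = 0.60 − 0.88 = -0.28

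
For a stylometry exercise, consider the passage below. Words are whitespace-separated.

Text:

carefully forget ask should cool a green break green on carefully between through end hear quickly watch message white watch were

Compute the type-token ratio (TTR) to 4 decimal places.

0.8571

N = 21 tokens, V = 18 types.
TTR = V / N = 18 / 21 = 0.8571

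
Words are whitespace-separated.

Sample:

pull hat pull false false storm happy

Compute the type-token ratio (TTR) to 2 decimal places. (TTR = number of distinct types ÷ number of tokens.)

0.71

N = 7 tokens, V = 5 types.
TTR = V / N = 5 / 7 = 0.71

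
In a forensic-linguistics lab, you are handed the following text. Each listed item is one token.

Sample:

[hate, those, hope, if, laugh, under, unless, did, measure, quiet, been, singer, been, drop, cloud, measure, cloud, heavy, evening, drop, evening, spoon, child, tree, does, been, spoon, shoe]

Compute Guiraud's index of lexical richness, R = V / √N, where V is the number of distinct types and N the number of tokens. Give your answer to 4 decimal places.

N = 28, V = 21.
√N = 5.291503
R = 21 / 5.291503 = 3.9686

3.9686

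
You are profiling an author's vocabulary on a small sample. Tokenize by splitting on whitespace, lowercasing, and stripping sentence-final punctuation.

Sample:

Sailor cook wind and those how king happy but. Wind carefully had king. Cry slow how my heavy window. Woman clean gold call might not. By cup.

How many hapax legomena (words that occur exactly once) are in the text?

21

Frequencies: wind:2, how:2, king:2, sailor:1, cook:1, and:1, those:1, happy:1, but:1, carefully:1, had:1, cry:1, slow:1, my:1, heavy:1, window:1, woman:1, clean:1, gold:1, call:1, … (4 more, each freq 1)
Hapax (freq=1): and, but, by, call, carefully, clean, cook, cry, cup, gold, had, happy, heavy, might, my, not, sailor, slow, those, window, woman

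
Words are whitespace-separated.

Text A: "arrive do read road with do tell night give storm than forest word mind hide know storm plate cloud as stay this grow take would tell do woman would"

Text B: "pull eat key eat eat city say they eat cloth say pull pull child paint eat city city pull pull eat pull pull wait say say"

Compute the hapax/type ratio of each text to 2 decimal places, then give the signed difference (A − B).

A: hapax=20, V=24, ratio=0.83
B: hapax=6, V=10, ratio=0.60
Difference = 0.83 − 0.60 = 0.23

0.23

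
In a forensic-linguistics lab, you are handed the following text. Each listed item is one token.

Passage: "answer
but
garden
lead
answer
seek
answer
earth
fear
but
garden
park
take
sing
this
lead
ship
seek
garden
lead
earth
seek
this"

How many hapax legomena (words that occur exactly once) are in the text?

5

Frequencies: answer:3, garden:3, lead:3, seek:3, but:2, earth:2, this:2, fear:1, park:1, take:1, sing:1, ship:1
Hapax (freq=1): fear, park, ship, sing, take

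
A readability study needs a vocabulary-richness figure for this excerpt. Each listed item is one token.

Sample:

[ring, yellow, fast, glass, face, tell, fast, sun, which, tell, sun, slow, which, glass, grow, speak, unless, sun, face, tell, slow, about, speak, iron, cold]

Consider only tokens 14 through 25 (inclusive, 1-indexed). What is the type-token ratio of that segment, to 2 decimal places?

0.92

Segment tokens 14–25: glass, grow, speak, unless, sun, face, tell, slow, about, speak, iron, cold
Segment N = 12, segment V = 11.
TTR = 11 / 12 = 0.92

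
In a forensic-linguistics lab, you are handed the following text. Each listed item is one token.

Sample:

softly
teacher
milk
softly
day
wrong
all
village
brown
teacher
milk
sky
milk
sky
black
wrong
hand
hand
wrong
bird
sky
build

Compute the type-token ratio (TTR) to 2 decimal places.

N = 22 tokens, V = 13 types.
TTR = V / N = 13 / 22 = 0.59

0.59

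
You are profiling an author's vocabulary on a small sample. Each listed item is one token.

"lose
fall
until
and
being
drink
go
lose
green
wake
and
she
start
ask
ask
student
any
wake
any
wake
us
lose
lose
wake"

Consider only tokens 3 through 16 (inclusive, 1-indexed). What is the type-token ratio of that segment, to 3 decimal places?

0.857

Segment tokens 3–16: until, and, being, drink, go, lose, green, wake, and, she, start, ask, ask, student
Segment N = 14, segment V = 12.
TTR = 12 / 14 = 0.857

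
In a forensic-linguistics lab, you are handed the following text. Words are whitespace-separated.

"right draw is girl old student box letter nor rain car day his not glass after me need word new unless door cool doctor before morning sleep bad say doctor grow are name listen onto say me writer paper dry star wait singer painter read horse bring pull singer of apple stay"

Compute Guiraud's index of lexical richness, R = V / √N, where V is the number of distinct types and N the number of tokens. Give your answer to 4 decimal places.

6.6564

N = 52, V = 48.
√N = 7.211103
R = 48 / 7.211103 = 6.6564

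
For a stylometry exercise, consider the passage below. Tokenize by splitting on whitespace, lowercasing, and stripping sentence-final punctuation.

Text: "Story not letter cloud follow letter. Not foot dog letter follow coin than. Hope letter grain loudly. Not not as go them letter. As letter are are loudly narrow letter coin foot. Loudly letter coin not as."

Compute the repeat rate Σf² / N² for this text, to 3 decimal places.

0.100

Frequencies: letter:8, not:5, coin:3, loudly:3, as:3, follow:2, foot:2, are:2, story:1, cloud:1, dog:1, than:1, hope:1, grain:1, go:1, them:1, narrow:1
Σf² = 137; N² = 1369
Repeat rate = 137 / 1369 = 0.100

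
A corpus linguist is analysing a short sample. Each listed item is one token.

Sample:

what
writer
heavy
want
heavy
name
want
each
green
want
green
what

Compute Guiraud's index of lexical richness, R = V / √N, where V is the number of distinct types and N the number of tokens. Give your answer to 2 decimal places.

N = 12, V = 7.
√N = 3.464102
R = 7 / 3.464102 = 2.02

2.02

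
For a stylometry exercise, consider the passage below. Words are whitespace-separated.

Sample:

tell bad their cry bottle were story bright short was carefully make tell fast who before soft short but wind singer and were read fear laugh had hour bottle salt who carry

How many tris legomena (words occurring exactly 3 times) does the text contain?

Frequencies: tell:2, bottle:2, were:2, short:2, who:2, bad:1, their:1, cry:1, story:1, bright:1, was:1, carefully:1, make:1, fast:1, before:1, soft:1, but:1, wind:1, singer:1, and:1, … (7 more, each freq 1)
Words with frequency 3: (none)

0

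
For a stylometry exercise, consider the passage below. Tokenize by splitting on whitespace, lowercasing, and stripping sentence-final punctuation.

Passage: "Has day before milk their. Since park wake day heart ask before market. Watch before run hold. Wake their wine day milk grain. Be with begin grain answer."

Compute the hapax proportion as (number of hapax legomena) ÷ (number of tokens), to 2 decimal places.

0.50

Frequencies: day:3, before:3, milk:2, their:2, wake:2, grain:2, has:1, since:1, park:1, heart:1, ask:1, market:1, watch:1, run:1, hold:1, wine:1, be:1, with:1, begin:1, answer:1
Hapax count = 14; token count = 28.
Ratio = 14 / 28 = 0.50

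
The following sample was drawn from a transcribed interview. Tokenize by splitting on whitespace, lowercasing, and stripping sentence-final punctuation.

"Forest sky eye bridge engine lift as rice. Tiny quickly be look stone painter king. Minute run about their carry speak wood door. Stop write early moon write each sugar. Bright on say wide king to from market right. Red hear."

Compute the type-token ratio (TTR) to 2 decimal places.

0.95

N = 41 tokens, V = 39 types.
TTR = V / N = 39 / 41 = 0.95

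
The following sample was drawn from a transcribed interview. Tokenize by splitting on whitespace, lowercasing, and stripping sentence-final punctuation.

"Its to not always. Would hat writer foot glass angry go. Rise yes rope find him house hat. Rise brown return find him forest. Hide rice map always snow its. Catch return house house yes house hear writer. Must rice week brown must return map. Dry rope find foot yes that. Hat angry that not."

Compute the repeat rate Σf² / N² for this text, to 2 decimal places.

0.04

Frequencies: house:4, hat:3, yes:3, find:3, return:3, its:2, not:2, always:2, writer:2, foot:2, angry:2, rise:2, rope:2, him:2, brown:2, rice:2, map:2, must:2, that:2, to:1, … (10 more, each freq 1)
Σf² = 119; N² = 3025
Repeat rate = 119 / 3025 = 0.04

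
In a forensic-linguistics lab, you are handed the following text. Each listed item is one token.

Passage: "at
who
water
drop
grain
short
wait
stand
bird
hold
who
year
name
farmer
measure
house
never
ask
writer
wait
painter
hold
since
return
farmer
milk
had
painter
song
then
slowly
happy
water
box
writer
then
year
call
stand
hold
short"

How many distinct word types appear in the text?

29

Distinct types: {ask, at, bird, box, call, drop, farmer, grain, had, happy, hold, house, measure, milk, name, never, painter, return, short, since, slowly, song, stand, then, wait, water, who, writer, year}
V = 29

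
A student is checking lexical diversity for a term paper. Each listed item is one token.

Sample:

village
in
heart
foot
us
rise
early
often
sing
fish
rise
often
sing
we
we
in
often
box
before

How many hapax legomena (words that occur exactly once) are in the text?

8

Frequencies: often:3, in:2, rise:2, sing:2, we:2, village:1, heart:1, foot:1, us:1, early:1, fish:1, box:1, before:1
Hapax (freq=1): before, box, early, fish, foot, heart, us, village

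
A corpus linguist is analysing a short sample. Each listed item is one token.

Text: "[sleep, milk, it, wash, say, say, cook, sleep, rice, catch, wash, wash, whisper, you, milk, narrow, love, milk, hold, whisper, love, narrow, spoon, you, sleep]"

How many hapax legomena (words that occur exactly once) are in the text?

Frequencies: sleep:3, milk:3, wash:3, say:2, whisper:2, you:2, narrow:2, love:2, it:1, cook:1, rice:1, catch:1, hold:1, spoon:1
Hapax (freq=1): catch, cook, hold, it, rice, spoon

6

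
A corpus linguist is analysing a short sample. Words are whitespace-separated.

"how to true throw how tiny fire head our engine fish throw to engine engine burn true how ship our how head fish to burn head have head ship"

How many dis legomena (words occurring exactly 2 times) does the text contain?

Frequencies: how:4, head:4, to:3, engine:3, true:2, throw:2, our:2, fish:2, burn:2, ship:2, tiny:1, fire:1, have:1
Words with frequency 2: burn, fish, our, ship, throw, true

6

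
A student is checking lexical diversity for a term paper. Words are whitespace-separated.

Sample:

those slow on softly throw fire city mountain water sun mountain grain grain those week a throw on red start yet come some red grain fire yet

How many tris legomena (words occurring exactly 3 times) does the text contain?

Frequencies: grain:3, those:2, on:2, throw:2, fire:2, mountain:2, red:2, yet:2, slow:1, softly:1, city:1, water:1, sun:1, week:1, a:1, start:1, come:1, some:1
Words with frequency 3: grain

1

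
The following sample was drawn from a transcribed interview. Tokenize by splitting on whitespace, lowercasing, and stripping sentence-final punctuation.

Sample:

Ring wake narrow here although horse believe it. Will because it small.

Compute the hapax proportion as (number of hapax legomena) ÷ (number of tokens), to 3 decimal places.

Frequencies: it:2, ring:1, wake:1, narrow:1, here:1, although:1, horse:1, believe:1, will:1, because:1, small:1
Hapax count = 10; token count = 12.
Ratio = 10 / 12 = 0.833

0.833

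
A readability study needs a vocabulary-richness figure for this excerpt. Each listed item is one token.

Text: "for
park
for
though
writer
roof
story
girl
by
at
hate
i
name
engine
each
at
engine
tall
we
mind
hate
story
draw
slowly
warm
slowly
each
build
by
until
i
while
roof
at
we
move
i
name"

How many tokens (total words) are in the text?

Tokens: for, park, for, though, writer, roof, story, girl, by, at, hate, i, name, engine, each, at, engine, tall, we, mind, hate, story, draw, slowly, warm, slowly, each, build, by, until, i, while, roof, at, we, move, i, name
N = 38

38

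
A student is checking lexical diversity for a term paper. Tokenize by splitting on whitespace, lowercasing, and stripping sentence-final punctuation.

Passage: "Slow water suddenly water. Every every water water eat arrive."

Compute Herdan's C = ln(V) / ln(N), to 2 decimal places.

0.78

N = 10, V = 6.
ln(V) = 1.791759, ln(N) = 2.302585
C = 1.791759 / 2.302585 = 0.78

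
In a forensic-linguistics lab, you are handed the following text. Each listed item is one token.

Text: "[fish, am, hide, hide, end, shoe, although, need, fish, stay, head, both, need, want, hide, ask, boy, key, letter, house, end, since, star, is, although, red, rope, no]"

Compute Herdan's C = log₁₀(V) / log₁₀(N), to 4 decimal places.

0.9276

N = 28, V = 22.
log₁₀(V) = 1.342423, log₁₀(N) = 1.447158
C = 1.342423 / 1.447158 = 0.9276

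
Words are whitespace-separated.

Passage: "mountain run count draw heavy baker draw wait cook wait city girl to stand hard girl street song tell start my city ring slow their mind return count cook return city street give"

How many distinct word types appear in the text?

24

Distinct types: {baker, city, cook, count, draw, girl, give, hard, heavy, mind, mountain, my, return, ring, run, slow, song, stand, start, street, tell, their, to, wait}
V = 24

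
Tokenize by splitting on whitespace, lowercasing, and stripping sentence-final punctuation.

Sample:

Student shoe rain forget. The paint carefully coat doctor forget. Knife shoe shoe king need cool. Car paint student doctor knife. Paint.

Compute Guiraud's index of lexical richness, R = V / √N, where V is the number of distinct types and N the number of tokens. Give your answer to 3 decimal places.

N = 22, V = 14.
√N = 4.690416
R = 14 / 4.690416 = 2.985

2.985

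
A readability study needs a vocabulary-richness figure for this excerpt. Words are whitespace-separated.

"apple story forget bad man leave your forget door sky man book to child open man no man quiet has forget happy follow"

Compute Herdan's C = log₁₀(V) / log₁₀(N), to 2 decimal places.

N = 23, V = 18.
log₁₀(V) = 1.255273, log₁₀(N) = 1.361728
C = 1.255273 / 1.361728 = 0.92

0.92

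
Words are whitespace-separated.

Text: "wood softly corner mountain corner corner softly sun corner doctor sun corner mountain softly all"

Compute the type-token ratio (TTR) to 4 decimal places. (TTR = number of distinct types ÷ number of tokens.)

N = 15 tokens, V = 7 types.
TTR = V / N = 7 / 15 = 0.4667

0.4667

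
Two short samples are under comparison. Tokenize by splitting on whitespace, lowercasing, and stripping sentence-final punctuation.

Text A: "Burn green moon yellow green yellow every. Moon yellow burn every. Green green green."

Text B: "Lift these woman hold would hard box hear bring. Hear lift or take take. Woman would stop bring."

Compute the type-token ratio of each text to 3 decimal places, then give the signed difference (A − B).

TTR(A) = 5/14 = 0.357
TTR(B) = 12/18 = 0.667
Difference = 0.357 − 0.667 = -0.310

-0.310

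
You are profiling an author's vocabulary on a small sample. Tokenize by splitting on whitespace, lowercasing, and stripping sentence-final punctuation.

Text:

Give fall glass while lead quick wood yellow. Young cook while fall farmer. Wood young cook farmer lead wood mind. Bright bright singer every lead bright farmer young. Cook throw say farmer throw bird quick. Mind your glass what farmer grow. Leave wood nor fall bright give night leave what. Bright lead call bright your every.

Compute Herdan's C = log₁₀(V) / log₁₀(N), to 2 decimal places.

N = 56, V = 25.
log₁₀(V) = 1.397940, log₁₀(N) = 1.748188
C = 1.397940 / 1.748188 = 0.80

0.80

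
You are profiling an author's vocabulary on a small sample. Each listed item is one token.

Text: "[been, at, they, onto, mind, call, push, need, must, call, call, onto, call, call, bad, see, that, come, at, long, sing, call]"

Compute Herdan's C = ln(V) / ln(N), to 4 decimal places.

0.8761

N = 22, V = 15.
ln(V) = 2.708050, ln(N) = 3.091042
C = 2.708050 / 3.091042 = 0.8761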